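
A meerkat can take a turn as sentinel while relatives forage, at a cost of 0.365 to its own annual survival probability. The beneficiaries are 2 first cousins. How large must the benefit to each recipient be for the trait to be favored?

1.46

r to a first cousin = 1/8 (first cousins share one grandparent pair — two paths of length 4: r = 2·(1/2)^4 = 1/8).
Hamilton's rule with n recipients of equal r: n·r·B > C, so B > C/(n·r) = 0.365/(2·0.125) = 1.46.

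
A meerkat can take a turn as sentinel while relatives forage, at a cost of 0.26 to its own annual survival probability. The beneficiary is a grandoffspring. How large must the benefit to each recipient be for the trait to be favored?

1.04

r to a grandoffspring = 1/4 (two parent–offspring links: r = (1/2)^2 = 1/4).
Hamilton's rule with n recipients of equal r: n·r·B > C, so B > C/(n·r) = 0.26/(1·0.25) = 1.04.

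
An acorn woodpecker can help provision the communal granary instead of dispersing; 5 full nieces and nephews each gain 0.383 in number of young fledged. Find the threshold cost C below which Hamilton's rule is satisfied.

r to a full niece or nephew = 0.25 (full aunt/uncle↔niece/nephew: two paths of length 3 through the shared grandparent pair: r = 2·(1/2)^3 = 1/4).
Hamilton's rule: n·r·B > C, so the trait is favored while C < n·r·B = 5·0.25·0.383 = 0.47875.

0.47875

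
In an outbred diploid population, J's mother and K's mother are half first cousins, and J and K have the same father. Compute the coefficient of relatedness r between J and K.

0.265625

With two independent routes of shared ancestry, r is the sum of the two contributions.
J and K are related in two ways: half second cousins through their mothers (r = 1/64) and half-sibs through their shared father (r = 1/4).
r = 1/64 + 1/4 = 0.265625.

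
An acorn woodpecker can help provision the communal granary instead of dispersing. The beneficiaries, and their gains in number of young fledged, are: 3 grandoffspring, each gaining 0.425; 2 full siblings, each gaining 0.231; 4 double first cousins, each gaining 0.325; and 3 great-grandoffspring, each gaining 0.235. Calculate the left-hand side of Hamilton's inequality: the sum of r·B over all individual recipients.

r to a grandoffspring = 0.25 (two parent–offspring links: r = (1/2)^2 = 1/4).
r to a full sibling = 1/2 (full sibs share both parents — two paths of length 2: r = 2·(1/2)^2 = 1/2).
r to a double first cousin = 0.25 (double first cousins share both grandparent pairs — four paths of length 4: r = 4·(1/2)^4 = 1/4).
r to a great-grandoffspring = 0.125 (three parent–offspring links: r = (1/2)^3 = 1/8).
Summing one r·B term per recipient: 3·0.25·0.425 + 2·0.5·0.231 + 4·0.25·0.325 + 3·0.125·0.235 = 0.962875.

0.962875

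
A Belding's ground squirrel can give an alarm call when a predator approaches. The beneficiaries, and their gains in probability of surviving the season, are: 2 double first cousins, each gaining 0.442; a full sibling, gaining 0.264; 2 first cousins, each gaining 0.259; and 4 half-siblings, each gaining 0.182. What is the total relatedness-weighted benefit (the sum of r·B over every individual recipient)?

r to a double first cousin = 1/4 (double first cousins share both grandparent pairs — four paths of length 4: r = 4·(1/2)^4 = 1/4).
r to a full sibling = 1/2 (full sibs share both parents — two paths of length 2: r = 2·(1/2)^2 = 1/2).
r to a first cousin = 0.125 (first cousins share one grandparent pair — two paths of length 4: r = 2·(1/2)^4 = 1/8).
r to a half-sibling = 0.25 (half-sibs share one parent — one path of length 2: r = (1/2)^2 = 1/4).
Summing one r·B term per recipient: 2·0.25·0.442 + 1·0.5·0.264 + 2·0.125·0.259 + 4·0.25·0.182 = 0.59975.

0.59975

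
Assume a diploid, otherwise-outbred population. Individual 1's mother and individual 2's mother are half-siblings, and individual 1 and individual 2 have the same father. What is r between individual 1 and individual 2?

Independent pedigree routes through distinct common ancestors add.
Individual 1 and individual 2 are related in two ways: half first cousins through their mothers (r = 1/16) and half-sibs through their shared father (r = 1/4).
r = 1/16 + 1/4 = 5/16 = 0.3125.

0.3125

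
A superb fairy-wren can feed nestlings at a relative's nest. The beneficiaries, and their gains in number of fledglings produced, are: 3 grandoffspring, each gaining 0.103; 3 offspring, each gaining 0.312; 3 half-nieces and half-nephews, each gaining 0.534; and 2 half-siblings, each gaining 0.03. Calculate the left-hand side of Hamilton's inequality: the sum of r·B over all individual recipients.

0.7605

r to a grandoffspring = 1/4 (two parent–offspring links: r = (1/2)^2 = 1/4).
r to an offspring = 0.5 (one parent–offspring link: r = (1/2)^1 = 1/2).
r to a half-niece or half-nephew = 0.125 (half-aunt/uncle↔niece/nephew: one path of length 3: r = (1/2)^3 = 1/8).
r to a half-sibling = 1/4 (half-sibs share one parent — one path of length 2: r = (1/2)^2 = 1/4).
Summing one r·B term per recipient: 3·0.25·0.103 + 3·0.5·0.312 + 3·0.125·0.534 + 2·0.25·0.03 = 0.7605.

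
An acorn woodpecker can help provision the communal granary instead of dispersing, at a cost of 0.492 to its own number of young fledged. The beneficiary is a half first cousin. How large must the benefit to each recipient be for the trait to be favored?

7.872

r to a half first cousin = 1/16 (half first cousins share one grandparent — one path of length 4: r = (1/2)^4 = 1/16).
Hamilton's rule with n recipients of equal r: n·r·B > C, so B > C/(n·r) = 0.492/(1·0.0625) = 7.872.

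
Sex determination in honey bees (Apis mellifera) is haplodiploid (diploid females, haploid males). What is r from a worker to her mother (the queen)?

0.5

One meiotic link between diploid queen and diploid daughter: r = 1/2.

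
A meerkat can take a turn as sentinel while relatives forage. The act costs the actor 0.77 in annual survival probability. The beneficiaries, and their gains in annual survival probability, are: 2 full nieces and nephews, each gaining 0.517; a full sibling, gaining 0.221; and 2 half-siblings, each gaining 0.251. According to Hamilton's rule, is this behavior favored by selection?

No

Hamilton's rule: the trait is favored when the sum of r·B over every recipient exceeds the actor's cost C.
r to a full niece or nephew = 0.25 (full aunt/uncle↔niece/nephew: two paths of length 3 through the shared grandparent pair: r = 2·(1/2)^3 = 1/4).
r to a full sibling = 1/2 (full sibs share both parents — two paths of length 2: r = 2·(1/2)^2 = 1/2).
r to a half-sibling = 1/4 (half-sibs share one parent — one path of length 2: r = (1/2)^2 = 1/4).
Summing one r·B term per recipient: 2·0.25·0.517 + 1·0.5·0.221 + 2·0.25·0.251 = 0.4945.
0.4945 < 0.77: the indirect benefit is less than the cost.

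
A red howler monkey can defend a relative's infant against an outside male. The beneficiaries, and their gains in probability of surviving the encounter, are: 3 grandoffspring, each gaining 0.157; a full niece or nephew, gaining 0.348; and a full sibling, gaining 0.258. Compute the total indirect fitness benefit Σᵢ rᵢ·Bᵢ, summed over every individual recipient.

0.33375

r to a grandoffspring = 0.25 (two parent–offspring links: r = (1/2)^2 = 1/4).
r to a full niece or nephew = 0.25 (full aunt/uncle↔niece/nephew: two paths of length 3 through the shared grandparent pair: r = 2·(1/2)^3 = 1/4).
r to a full sibling = 1/2 (full sibs share both parents — two paths of length 2: r = 2·(1/2)^2 = 1/2).
Summing one r·B term per recipient: 3·0.25·0.157 + 1·0.25·0.348 + 1·0.5·0.258 = 0.33375.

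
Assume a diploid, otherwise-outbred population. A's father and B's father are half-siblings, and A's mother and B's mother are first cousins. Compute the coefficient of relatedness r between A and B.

0.09375

Relatedness sums over independent paths through distinct common ancestors.
A and B are related in two ways: half first cousins through their fathers (r = 1/16) and second cousins through their mothers (r = 1/32).
r = 1/16 + 1/32 = 0.09375.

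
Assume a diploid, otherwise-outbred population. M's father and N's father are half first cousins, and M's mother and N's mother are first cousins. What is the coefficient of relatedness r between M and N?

Independent pedigree routes through distinct common ancestors add.
M and N are related in two ways: half second cousins through their fathers (r = 1/64) and second cousins through their mothers (r = 1/32).
r = 1/64 + 1/32 = 3/64 = 0.046875.

0.046875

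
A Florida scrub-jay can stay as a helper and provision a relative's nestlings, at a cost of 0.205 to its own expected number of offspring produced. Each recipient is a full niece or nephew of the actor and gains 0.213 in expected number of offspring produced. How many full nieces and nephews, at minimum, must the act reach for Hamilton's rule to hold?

4

r to a full niece or nephew = 0.25 (full aunt/uncle↔niece/nephew: two paths of length 3 through the shared grandparent pair: r = 2·(1/2)^3 = 1/4).
Hamilton's rule: n·r·B > C  ⇒  n > C/(r·B) = 0.205/(0.25·0.213) = 3.85.
The smallest integer exceeding 3.85 is 4.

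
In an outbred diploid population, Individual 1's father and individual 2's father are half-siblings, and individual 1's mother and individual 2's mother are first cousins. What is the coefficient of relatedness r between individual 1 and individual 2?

With two independent routes of shared ancestry, r is the sum of the two contributions.
Individual 1 and individual 2 are related in two ways: half first cousins through their fathers (r = 1/16) and second cousins through their mothers (r = 1/32).
r = 1/16 + 1/32 = 0.09375.

0.09375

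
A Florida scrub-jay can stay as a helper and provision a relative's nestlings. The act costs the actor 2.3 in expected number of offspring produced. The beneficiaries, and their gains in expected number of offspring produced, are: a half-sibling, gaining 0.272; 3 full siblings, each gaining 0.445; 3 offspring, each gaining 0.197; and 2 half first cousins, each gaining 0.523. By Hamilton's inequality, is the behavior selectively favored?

Hamilton's rule: the trait is favored when the sum of r·B over every recipient exceeds the actor's cost C.
r to a half-sibling = 1/4 (half-sibs share one parent — one path of length 2: r = (1/2)^2 = 1/4).
r to a full sibling = 0.5 (full sibs share both parents — two paths of length 2: r = 2·(1/2)^2 = 1/2).
r to an offspring = 0.5 (one parent–offspring link: r = (1/2)^1 = 1/2).
r to a half first cousin = 1/16 (half first cousins share one grandparent — one path of length 4: r = (1/2)^4 = 1/16).
Summing one r·B term per recipient: 1·0.25·0.272 + 3·0.5·0.445 + 3·0.5·0.197 + 2·0.0625·0.523 = 1.096375.
1.096375 < 2.3: the indirect benefit is less than the cost.

No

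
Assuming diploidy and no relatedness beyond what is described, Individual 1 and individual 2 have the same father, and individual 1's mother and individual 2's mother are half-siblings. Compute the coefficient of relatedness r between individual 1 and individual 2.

0.3125

Independent pedigree routes through distinct common ancestors add.
Individual 1 and individual 2 are related in two ways: half-sibs through their shared father (r = 1/4) and half first cousins through their mothers (r = 1/16).
r = 1/4 + 1/16 = 0.3125.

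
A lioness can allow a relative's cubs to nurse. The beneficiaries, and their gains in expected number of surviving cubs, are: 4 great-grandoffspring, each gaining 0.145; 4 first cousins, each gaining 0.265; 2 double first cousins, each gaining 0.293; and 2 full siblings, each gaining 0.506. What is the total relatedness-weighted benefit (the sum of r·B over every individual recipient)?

0.8575

r to a great-grandoffspring = 1/8 (three parent–offspring links: r = (1/2)^3 = 1/8).
r to a first cousin = 1/8 (first cousins share one grandparent pair — two paths of length 4: r = 2·(1/2)^4 = 1/8).
r to a double first cousin = 0.25 (double first cousins share both grandparent pairs — four paths of length 4: r = 4·(1/2)^4 = 1/4).
r to a full sibling = 0.5 (full sibs share both parents — two paths of length 2: r = 2·(1/2)^2 = 1/2).
Summing one r·B term per recipient: 4·0.125·0.145 + 4·0.125·0.265 + 2·0.25·0.293 + 2·0.5·0.506 = 0.8575.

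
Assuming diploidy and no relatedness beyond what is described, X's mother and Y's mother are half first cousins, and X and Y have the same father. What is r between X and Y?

0.265625

Independent pedigree routes through distinct common ancestors add.
X and Y are related in two ways: half second cousins through their mothers (r = 1/64) and half-sibs through their shared father (r = 1/4).
r = 1/64 + 1/4 = 17/64 = 0.265625.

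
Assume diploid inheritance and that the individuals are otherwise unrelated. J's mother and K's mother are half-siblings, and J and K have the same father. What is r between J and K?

0.3125

Wright's path rule: contributions from independent ancestry routes add.
J and K are related in two ways: half first cousins through their mothers (r = 1/16) and half-sibs through their shared father (r = 1/4).
r = 1/16 + 1/4 = 0.3125.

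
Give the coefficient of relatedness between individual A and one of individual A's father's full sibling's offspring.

Each parent–offspring link contributes a factor of 1/2, and independent paths through distinct common ancestors add.
First cousins share one grandparent pair — two paths of length 4: r = 2·(1/2)^4 = 1/8.

0.125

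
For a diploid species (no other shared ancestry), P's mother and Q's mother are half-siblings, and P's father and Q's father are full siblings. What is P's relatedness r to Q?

Independent pedigree routes through distinct common ancestors add.
P and Q are related in two ways: half first cousins through their mothers (r = 1/16) and first cousins through their fathers (r = 1/8).
r = 1/16 + 1/8 = 0.1875.

0.1875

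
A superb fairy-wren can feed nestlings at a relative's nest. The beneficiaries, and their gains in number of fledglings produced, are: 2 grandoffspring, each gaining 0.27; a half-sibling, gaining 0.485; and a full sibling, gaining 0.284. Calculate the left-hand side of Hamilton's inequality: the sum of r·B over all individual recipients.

r to a grandoffspring = 0.25 (two parent–offspring links: r = (1/2)^2 = 1/4).
r to a half-sibling = 1/4 (half-sibs share one parent — one path of length 2: r = (1/2)^2 = 1/4).
r to a full sibling = 0.5 (full sibs share both parents — two paths of length 2: r = 2·(1/2)^2 = 1/2).
Summing one r·B term per recipient: 2·0.25·0.27 + 1·0.25·0.485 + 1·0.5·0.284 = 0.39825.

0.39825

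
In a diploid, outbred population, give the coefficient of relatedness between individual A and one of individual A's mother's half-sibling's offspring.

Each parent–offspring link contributes a factor of 1/2, and independent paths through distinct common ancestors add.
Half first cousins share one grandparent — one path of length 4: r = (1/2)^4 = 1/16.

0.0625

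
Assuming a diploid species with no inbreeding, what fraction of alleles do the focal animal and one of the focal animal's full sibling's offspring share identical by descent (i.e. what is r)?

0.25

Each parent–offspring link contributes a factor of 1/2, and independent paths through distinct common ancestors add.
Full aunt/uncle↔niece/nephew: two paths of length 3 through the shared grandparent pair: r = 2·(1/2)^3 = 1/4.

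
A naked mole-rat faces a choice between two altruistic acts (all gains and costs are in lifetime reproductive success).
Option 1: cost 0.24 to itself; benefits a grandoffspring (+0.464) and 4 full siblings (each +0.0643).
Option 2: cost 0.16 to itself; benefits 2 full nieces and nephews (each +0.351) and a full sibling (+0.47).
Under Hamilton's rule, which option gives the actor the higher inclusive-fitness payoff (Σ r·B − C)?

Option 2

Option 1: r to a grandoffspring = 0.25.
Option 1: r to a full sibling = 0.5.
Option 1: Σ r·B − C = (1·0.25·0.464 + 4·0.5·0.0643) − 0.24 = 0.0046.
Option 2: r to a full niece or nephew = 0.25.
Option 2: r to a full sibling = 0.5.
Option 2: Σ r·B − C = (2·0.25·0.351 + 1·0.5·0.47) − 0.16 = 0.2505.
Option 2 has the higher net inclusive-fitness payoff.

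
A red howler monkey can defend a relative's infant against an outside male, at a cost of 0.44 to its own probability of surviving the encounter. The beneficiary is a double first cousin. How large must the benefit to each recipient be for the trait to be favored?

1.76

r to a double first cousin = 0.25 (double first cousins share both grandparent pairs — four paths of length 4: r = 4·(1/2)^4 = 1/4).
Hamilton's rule with n recipients of equal r: n·r·B > C, so B > C/(n·r) = 0.44/(1·0.25) = 1.76.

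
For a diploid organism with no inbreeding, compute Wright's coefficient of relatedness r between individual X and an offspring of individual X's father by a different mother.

Each parent–offspring link contributes a factor of 1/2, and independent paths through distinct common ancestors add.
Half-sibs share one parent — one path of length 2: r = (1/2)^2 = 1/4.

0.25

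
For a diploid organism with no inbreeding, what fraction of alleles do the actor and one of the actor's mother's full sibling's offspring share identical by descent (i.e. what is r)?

0.125

Each parent–offspring link contributes a factor of 1/2, and independent paths through distinct common ancestors add.
First cousins share one grandparent pair — two paths of length 4: r = 2·(1/2)^4 = 1/8.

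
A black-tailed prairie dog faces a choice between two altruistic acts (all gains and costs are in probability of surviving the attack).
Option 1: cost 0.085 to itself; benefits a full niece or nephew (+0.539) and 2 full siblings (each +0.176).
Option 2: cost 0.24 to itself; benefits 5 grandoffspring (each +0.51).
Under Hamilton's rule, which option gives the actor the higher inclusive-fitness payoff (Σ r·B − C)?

Option 2

Option 1: r to a full niece or nephew = 0.25.
Option 1: r to a full sibling = 0.5.
Option 1: Σ r·B − C = (1·0.25·0.539 + 2·0.5·0.176) − 0.085 = 0.22575.
Option 2: r to a grandoffspring = 0.25.
Option 2: Σ r·B − C = (5·0.25·0.51) − 0.24 = 0.3975.
Option 2 has the higher net inclusive-fitness payoff.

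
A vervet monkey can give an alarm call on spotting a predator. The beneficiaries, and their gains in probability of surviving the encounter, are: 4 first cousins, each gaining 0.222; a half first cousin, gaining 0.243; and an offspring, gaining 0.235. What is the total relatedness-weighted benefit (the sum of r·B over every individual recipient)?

0.2436875

r to a first cousin = 1/8 (first cousins share one grandparent pair — two paths of length 4: r = 2·(1/2)^4 = 1/8).
r to a half first cousin = 1/16 (half first cousins share one grandparent — one path of length 4: r = (1/2)^4 = 1/16).
r to an offspring = 1/2 (one parent–offspring link: r = (1/2)^1 = 1/2).
Summing one r·B term per recipient: 4·0.125·0.222 + 1·0.0625·0.243 + 1·0.5·0.235 = 0.2436875.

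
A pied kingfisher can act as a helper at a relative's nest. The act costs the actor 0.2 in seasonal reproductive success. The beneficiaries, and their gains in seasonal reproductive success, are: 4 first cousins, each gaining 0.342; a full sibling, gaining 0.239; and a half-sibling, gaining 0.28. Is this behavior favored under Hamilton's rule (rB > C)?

Hamilton's rule: the trait is favored when the sum of r·B over every recipient exceeds the actor's cost C.
r to a first cousin = 1/8 (first cousins share one grandparent pair — two paths of length 4: r = 2·(1/2)^4 = 1/8).
r to a full sibling = 1/2 (full sibs share both parents — two paths of length 2: r = 2·(1/2)^2 = 1/2).
r to a half-sibling = 1/4 (half-sibs share one parent — one path of length 2: r = (1/2)^2 = 1/4).
Summing one r·B term per recipient: 4·0.125·0.342 + 1·0.5·0.239 + 1·0.25·0.28 = 0.3605.
0.3605 > 0.2: the indirect benefit exceeds the cost.

Yes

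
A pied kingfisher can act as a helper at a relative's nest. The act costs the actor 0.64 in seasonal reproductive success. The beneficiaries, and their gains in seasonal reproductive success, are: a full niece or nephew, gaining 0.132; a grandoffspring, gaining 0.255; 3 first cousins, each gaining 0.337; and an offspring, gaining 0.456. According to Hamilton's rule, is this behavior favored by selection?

Hamilton's rule: the trait is favored when the sum of r·B over every recipient exceeds the actor's cost C.
r to a full niece or nephew = 0.25 (full aunt/uncle↔niece/nephew: two paths of length 3 through the shared grandparent pair: r = 2·(1/2)^3 = 1/4).
r to a grandoffspring = 0.25 (two parent–offspring links: r = (1/2)^2 = 1/4).
r to a first cousin = 0.125 (first cousins share one grandparent pair — two paths of length 4: r = 2·(1/2)^4 = 1/8).
r to an offspring = 1/2 (one parent–offspring link: r = (1/2)^1 = 1/2).
Summing one r·B term per recipient: 1·0.25·0.132 + 1·0.25·0.255 + 3·0.125·0.337 + 1·0.5·0.456 = 0.451125.
0.451125 < 0.64: the indirect benefit is less than the cost.

No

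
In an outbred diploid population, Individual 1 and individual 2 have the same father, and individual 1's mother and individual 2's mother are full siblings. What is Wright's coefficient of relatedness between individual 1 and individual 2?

0.375

Independent pedigree routes through distinct common ancestors add.
Individual 1 and individual 2 are related in two ways: half-sibs through their shared father (r = 1/4) and first cousins through their mothers (r = 1/8).
r = 1/4 + 1/8 = 0.375.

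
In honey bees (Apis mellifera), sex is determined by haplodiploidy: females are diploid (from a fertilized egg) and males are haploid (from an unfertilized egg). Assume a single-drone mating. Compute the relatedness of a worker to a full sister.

Haplodiploid full sisters inherit their father's entire haploid genome identically (contributing 1/2) and on average half of their mother's contribution (1/2 · 1/2 = 1/4); r = 1/2 + 1/4 = 3/4.

0.75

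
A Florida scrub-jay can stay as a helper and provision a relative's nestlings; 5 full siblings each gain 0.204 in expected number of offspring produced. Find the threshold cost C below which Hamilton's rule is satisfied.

0.51

r to a full sibling = 1/2 (full sibs share both parents — two paths of length 2: r = 2·(1/2)^2 = 1/2).
Hamilton's rule: n·r·B > C, so the trait is favored while C < n·r·B = 5·0.5·0.204 = 0.51.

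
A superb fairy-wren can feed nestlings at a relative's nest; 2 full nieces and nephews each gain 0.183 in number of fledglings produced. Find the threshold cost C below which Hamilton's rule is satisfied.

0.0915

r to a full niece or nephew = 1/4 (full aunt/uncle↔niece/nephew: two paths of length 3 through the shared grandparent pair: r = 2·(1/2)^3 = 1/4).
Hamilton's rule: n·r·B > C, so the trait is favored while C < n·r·B = 2·0.25·0.183 = 0.0915.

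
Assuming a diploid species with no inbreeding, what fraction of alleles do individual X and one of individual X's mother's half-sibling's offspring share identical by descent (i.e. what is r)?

Each parent–offspring link contributes a factor of 1/2, and independent paths through distinct common ancestors add.
Half first cousins share one grandparent — one path of length 4: r = (1/2)^4 = 1/16.

0.0625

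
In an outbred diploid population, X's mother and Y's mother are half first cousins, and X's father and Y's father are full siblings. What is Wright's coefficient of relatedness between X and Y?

Relatedness sums over independent paths through distinct common ancestors.
X and Y are related in two ways: half second cousins through their mothers (r = 1/64) and first cousins through their fathers (r = 1/8).
r = 1/64 + 1/8 = 9/64 = 0.140625.

0.140625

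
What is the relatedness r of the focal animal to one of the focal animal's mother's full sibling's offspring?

0.125

Each parent–offspring link contributes a factor of 1/2, and independent paths through distinct common ancestors add.
First cousins share one grandparent pair — two paths of length 4: r = 2·(1/2)^4 = 1/8.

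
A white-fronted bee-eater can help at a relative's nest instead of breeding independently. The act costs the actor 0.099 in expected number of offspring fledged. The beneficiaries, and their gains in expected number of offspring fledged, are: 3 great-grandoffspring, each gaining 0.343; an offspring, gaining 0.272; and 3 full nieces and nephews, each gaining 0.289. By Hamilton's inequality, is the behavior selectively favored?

Hamilton's rule: the trait is favored when the sum of r·B over every recipient exceeds the actor's cost C.
r to a great-grandoffspring = 0.125 (three parent–offspring links: r = (1/2)^3 = 1/8).
r to an offspring = 0.5 (one parent–offspring link: r = (1/2)^1 = 1/2).
r to a full niece or nephew = 1/4 (full aunt/uncle↔niece/nephew: two paths of length 3 through the shared grandparent pair: r = 2·(1/2)^3 = 1/4).
Summing one r·B term per recipient: 3·0.125·0.343 + 1·0.5·0.272 + 3·0.25·0.289 = 0.481375.
0.481375 > 0.099: the indirect benefit exceeds the cost.

Yes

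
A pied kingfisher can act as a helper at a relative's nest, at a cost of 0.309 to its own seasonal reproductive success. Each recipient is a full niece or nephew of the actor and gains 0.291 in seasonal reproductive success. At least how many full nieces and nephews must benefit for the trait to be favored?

5

r to a full niece or nephew = 0.25 (full aunt/uncle↔niece/nephew: two paths of length 3 through the shared grandparent pair: r = 2·(1/2)^3 = 1/4).
Hamilton's rule: n·r·B > C  ⇒  n > C/(r·B) = 0.309/(0.25·0.291) = 4.247.
The smallest integer exceeding 4.247 is 5.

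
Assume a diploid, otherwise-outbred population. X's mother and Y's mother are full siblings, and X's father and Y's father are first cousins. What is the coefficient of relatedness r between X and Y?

Independent pedigree routes through distinct common ancestors add.
X and Y are related in two ways: first cousins through their mothers (r = 1/8) and second cousins through their fathers (r = 1/32).
r = 1/8 + 1/32 = 0.15625.

0.15625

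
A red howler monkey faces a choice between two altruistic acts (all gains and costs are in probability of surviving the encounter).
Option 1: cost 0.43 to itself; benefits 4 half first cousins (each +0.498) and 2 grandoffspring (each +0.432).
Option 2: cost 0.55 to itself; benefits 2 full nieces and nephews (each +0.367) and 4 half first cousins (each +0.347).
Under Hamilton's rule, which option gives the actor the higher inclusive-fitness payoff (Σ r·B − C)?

Option 1

Option 1: r to a half first cousin = 0.0625.
Option 1: r to a grandoffspring = 0.25.
Option 1: Σ r·B − C = (4·0.0625·0.498 + 2·0.25·0.432) − 0.43 = -0.0895.
Option 2: r to a full niece or nephew = 0.25.
Option 2: r to a half first cousin = 0.0625.
Option 2: Σ r·B − C = (2·0.25·0.367 + 4·0.0625·0.347) − 0.55 = -0.27975.
Option 1 has the higher net inclusive-fitness payoff.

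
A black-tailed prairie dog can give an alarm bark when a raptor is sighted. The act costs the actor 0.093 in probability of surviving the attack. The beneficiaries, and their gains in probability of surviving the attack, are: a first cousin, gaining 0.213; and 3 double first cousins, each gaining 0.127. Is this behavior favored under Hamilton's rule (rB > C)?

Hamilton's rule: the trait is favored when the sum of r·B over every recipient exceeds the actor's cost C.
r to a first cousin = 0.125 (first cousins share one grandparent pair — two paths of length 4: r = 2·(1/2)^4 = 1/8).
r to a double first cousin = 0.25 (double first cousins share both grandparent pairs — four paths of length 4: r = 4·(1/2)^4 = 1/4).
Summing one r·B term per recipient: 1·0.125·0.213 + 3·0.25·0.127 = 0.121875.
0.121875 > 0.093: the indirect benefit exceeds the cost.

Yes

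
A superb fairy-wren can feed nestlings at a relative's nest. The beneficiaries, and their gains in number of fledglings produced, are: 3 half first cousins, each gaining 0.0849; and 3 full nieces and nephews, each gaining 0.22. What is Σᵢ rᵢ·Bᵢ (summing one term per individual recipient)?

r to a half first cousin = 0.0625 (half first cousins share one grandparent — one path of length 4: r = (1/2)^4 = 1/16).
r to a full niece or nephew = 1/4 (full aunt/uncle↔niece/nephew: two paths of length 3 through the shared grandparent pair: r = 2·(1/2)^3 = 1/4).
Summing one r·B term per recipient: 3·0.0625·0.0849 + 3·0.25·0.22 = 0.18091875.

0.18091875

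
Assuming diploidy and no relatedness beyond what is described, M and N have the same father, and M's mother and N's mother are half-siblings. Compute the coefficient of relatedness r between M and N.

Relatedness sums over independent paths through distinct common ancestors.
M and N are related in two ways: half-sibs through their shared father (r = 1/4) and half first cousins through their mothers (r = 1/16).
r = 1/4 + 1/16 = 5/16 = 0.3125.

0.3125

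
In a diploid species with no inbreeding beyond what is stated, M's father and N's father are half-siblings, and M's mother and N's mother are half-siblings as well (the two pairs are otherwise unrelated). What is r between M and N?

0.125

With two independent routes of shared ancestry, r is the sum of the two contributions.
M and N are related in two ways: half first cousins through their fathers (r = 1/16) and half first cousins through their mothers (r = 1/16).
r = 1/16 + 1/16 = 0.125.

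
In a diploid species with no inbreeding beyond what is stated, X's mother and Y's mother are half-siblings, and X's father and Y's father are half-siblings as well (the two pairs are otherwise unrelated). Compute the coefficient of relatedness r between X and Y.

0.125

Relatedness sums over independent paths through distinct common ancestors.
X and Y are related in two ways: half first cousins through their mothers (r = 1/16) and half first cousins through their fathers (r = 1/16).
r = 1/16 + 1/16 = 0.125.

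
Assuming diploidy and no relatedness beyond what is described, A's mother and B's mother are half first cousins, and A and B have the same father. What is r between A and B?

0.265625

Independent pedigree routes through distinct common ancestors add.
A and B are related in two ways: half second cousins through their mothers (r = 1/64) and half-sibs through their shared father (r = 1/4).
r = 1/64 + 1/4 = 17/64 = 0.265625.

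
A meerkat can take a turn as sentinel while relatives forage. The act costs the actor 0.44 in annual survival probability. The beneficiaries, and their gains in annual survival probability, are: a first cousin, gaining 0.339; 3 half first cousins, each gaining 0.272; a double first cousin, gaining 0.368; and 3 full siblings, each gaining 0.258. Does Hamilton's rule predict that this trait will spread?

Hamilton's rule: the trait is favored when the sum of r·B over every recipient exceeds the actor's cost C.
r to a first cousin = 1/8 (first cousins share one grandparent pair — two paths of length 4: r = 2·(1/2)^4 = 1/8).
r to a half first cousin = 0.0625 (half first cousins share one grandparent — one path of length 4: r = (1/2)^4 = 1/16).
r to a double first cousin = 0.25 (double first cousins share both grandparent pairs — four paths of length 4: r = 4·(1/2)^4 = 1/4).
r to a full sibling = 1/2 (full sibs share both parents — two paths of length 2: r = 2·(1/2)^2 = 1/2).
Summing one r·B term per recipient: 1·0.125·0.339 + 3·0.0625·0.272 + 1·0.25·0.368 + 3·0.5·0.258 = 0.572375.
0.572375 > 0.44: the indirect benefit exceeds the cost.

Yes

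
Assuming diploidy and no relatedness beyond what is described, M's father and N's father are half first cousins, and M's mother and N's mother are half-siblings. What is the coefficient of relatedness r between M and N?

Wright's path rule: contributions from independent ancestry routes add.
M and N are related in two ways: half second cousins through their fathers (r = 1/64) and half first cousins through their mothers (r = 1/16).
r = 1/64 + 1/16 = 5/64 = 0.078125.

0.078125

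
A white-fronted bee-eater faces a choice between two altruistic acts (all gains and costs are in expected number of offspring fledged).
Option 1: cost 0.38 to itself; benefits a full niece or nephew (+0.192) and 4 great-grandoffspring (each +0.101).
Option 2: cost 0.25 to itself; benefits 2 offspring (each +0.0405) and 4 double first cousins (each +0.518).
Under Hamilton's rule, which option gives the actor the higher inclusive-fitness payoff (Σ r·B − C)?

Option 2

Option 1: r to a full niece or nephew = 0.25.
Option 1: r to a great-grandoffspring = 0.125.
Option 1: Σ r·B − C = (1·0.25·0.192 + 4·0.125·0.101) − 0.38 = -0.2815.
Option 2: r to an offspring = 0.5.
Option 2: r to a double first cousin = 0.25.
Option 2: Σ r·B − C = (2·0.5·0.0405 + 4·0.25·0.518) − 0.25 = 0.3085.
Option 2 has the higher net inclusive-fitness payoff.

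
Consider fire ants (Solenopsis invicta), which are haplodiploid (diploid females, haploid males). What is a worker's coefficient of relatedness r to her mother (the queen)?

One meiotic link between diploid queen and diploid daughter: r = 1/2.

0.5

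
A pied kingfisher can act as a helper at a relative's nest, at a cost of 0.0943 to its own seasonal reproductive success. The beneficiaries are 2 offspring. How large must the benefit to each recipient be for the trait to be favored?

0.0943

r to an offspring = 0.5 (one parent–offspring link: r = (1/2)^1 = 1/2).
Hamilton's rule with n recipients of equal r: n·r·B > C, so B > C/(n·r) = 0.0943/(2·0.5) = 0.0943.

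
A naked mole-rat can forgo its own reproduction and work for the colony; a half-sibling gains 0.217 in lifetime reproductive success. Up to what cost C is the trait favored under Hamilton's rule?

0.05425

r to a half-sibling = 1/4 (half-sibs share one parent — one path of length 2: r = (1/2)^2 = 1/4).
Hamilton's rule: n·r·B > C, so the trait is favored while C < n·r·B = 1·0.25·0.217 = 0.05425.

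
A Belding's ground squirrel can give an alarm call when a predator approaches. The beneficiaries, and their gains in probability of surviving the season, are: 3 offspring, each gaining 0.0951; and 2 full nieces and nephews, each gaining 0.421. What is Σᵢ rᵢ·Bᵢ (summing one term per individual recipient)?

0.35315

r to an offspring = 1/2 (one parent–offspring link: r = (1/2)^1 = 1/2).
r to a full niece or nephew = 1/4 (full aunt/uncle↔niece/nephew: two paths of length 3 through the shared grandparent pair: r = 2·(1/2)^3 = 1/4).
Summing one r·B term per recipient: 3·0.5·0.0951 + 2·0.25·0.421 = 0.35315.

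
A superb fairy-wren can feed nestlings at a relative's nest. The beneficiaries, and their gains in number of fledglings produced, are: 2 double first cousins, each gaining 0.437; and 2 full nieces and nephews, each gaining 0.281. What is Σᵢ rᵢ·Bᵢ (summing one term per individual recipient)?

0.359

r to a double first cousin = 0.25 (double first cousins share both grandparent pairs — four paths of length 4: r = 4·(1/2)^4 = 1/4).
r to a full niece or nephew = 0.25 (full aunt/uncle↔niece/nephew: two paths of length 3 through the shared grandparent pair: r = 2·(1/2)^3 = 1/4).
Summing one r·B term per recipient: 2·0.25·0.437 + 2·0.25·0.281 = 0.359.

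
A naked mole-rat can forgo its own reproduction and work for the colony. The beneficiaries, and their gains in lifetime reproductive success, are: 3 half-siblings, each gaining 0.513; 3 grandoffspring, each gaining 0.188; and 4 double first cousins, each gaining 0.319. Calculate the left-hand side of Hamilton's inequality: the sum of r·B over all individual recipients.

r to a half-sibling = 1/4 (half-sibs share one parent — one path of length 2: r = (1/2)^2 = 1/4).
r to a grandoffspring = 1/4 (two parent–offspring links: r = (1/2)^2 = 1/4).
r to a double first cousin = 1/4 (double first cousins share both grandparent pairs — four paths of length 4: r = 4·(1/2)^4 = 1/4).
Summing one r·B term per recipient: 3·0.25·0.513 + 3·0.25·0.188 + 4·0.25·0.319 = 0.84475.

0.84475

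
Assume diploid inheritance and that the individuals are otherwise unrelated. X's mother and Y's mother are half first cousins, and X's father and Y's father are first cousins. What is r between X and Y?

0.046875

With two independent routes of shared ancestry, r is the sum of the two contributions.
X and Y are related in two ways: half second cousins through their mothers (r = 1/64) and second cousins through their fathers (r = 1/32).
r = 1/64 + 1/32 = 0.046875.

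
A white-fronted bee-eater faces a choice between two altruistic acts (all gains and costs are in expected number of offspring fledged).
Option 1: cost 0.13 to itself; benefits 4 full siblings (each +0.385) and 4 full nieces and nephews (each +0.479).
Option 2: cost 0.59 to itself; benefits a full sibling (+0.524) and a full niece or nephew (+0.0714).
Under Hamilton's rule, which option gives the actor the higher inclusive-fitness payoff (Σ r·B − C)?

Option 1: r to a full sibling = 0.5.
Option 1: r to a full niece or nephew = 0.25.
Option 1: Σ r·B − C = (4·0.5·0.385 + 4·0.25·0.479) − 0.13 = 1.119.
Option 2: r to a full sibling = 0.5.
Option 2: r to a full niece or nephew = 0.25.
Option 2: Σ r·B − C = (1·0.5·0.524 + 1·0.25·0.0714) − 0.59 = -0.31015.
Option 1 has the higher net inclusive-fitness payoff.

Option 1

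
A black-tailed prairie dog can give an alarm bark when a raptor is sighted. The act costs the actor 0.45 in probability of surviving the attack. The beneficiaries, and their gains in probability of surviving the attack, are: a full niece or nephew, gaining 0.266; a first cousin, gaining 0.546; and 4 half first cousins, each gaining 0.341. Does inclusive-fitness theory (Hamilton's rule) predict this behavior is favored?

No

Hamilton's rule: the trait is favored when the sum of r·B over every recipient exceeds the actor's cost C.
r to a full niece or nephew = 1/4 (full aunt/uncle↔niece/nephew: two paths of length 3 through the shared grandparent pair: r = 2·(1/2)^3 = 1/4).
r to a first cousin = 0.125 (first cousins share one grandparent pair — two paths of length 4: r = 2·(1/2)^4 = 1/8).
r to a half first cousin = 0.0625 (half first cousins share one grandparent — one path of length 4: r = (1/2)^4 = 1/16).
Summing one r·B term per recipient: 1·0.25·0.266 + 1·0.125·0.546 + 4·0.0625·0.341 = 0.22.
0.22 < 0.45: the indirect benefit is less than the cost.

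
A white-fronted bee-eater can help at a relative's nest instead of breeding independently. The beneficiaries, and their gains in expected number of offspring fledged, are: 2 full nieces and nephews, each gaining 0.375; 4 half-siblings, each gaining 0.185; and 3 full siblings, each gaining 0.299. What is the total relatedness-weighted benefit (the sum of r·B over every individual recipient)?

r to a full niece or nephew = 1/4 (full aunt/uncle↔niece/nephew: two paths of length 3 through the shared grandparent pair: r = 2·(1/2)^3 = 1/4).
r to a half-sibling = 1/4 (half-sibs share one parent — one path of length 2: r = (1/2)^2 = 1/4).
r to a full sibling = 0.5 (full sibs share both parents — two paths of length 2: r = 2·(1/2)^2 = 1/2).
Summing one r·B term per recipient: 2·0.25·0.375 + 4·0.25·0.185 + 3·0.5·0.299 = 0.821.

0.821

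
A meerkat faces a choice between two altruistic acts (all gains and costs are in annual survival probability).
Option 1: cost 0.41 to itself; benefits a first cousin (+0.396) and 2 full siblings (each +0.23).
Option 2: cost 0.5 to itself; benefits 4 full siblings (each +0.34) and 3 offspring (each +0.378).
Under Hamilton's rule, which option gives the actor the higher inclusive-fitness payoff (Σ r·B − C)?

Option 1: r to a first cousin = 0.125.
Option 1: r to a full sibling = 0.5.
Option 1: Σ r·B − C = (1·0.125·0.396 + 2·0.5·0.23) − 0.41 = -0.1305.
Option 2: r to a full sibling = 0.5.
Option 2: r to an offspring = 0.5.
Option 2: Σ r·B − C = (4·0.5·0.34 + 3·0.5·0.378) − 0.5 = 0.747.
Option 2 has the higher net inclusive-fitness payoff.

Option 2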